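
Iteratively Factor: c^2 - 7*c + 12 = (c - 4)*(c - 3)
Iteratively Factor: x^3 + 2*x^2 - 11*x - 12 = (x + 1)*(x^2 + x - 12) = (x - 3)*(x + 1)*(x + 4)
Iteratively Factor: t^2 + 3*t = (t)*(t + 3)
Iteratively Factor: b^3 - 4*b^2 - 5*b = (b - 5)*(b^2 + b) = (b - 5)*(b + 1)*(b)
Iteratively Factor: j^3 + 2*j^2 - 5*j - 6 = (j + 3)*(j^2 - j - 2) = (j - 2)*(j + 3)*(j + 1)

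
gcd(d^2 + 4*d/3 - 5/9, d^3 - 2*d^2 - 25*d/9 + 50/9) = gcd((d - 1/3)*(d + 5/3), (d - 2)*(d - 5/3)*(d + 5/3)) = d + 5/3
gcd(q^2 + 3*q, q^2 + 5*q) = q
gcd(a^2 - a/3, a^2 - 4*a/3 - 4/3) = 1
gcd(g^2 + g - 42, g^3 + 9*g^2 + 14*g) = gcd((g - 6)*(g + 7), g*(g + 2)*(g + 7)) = g + 7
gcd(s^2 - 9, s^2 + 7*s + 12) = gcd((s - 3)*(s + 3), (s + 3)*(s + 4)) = s + 3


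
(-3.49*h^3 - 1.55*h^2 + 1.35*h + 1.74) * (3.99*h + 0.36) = -13.9251*h^4 - 7.4409*h^3 + 4.8285*h^2 + 7.4286*h + 0.6264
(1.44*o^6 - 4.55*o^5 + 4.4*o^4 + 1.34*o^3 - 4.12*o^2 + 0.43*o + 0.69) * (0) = 0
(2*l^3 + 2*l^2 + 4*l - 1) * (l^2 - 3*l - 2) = 2*l^5 - 4*l^4 - 6*l^3 - 17*l^2 - 5*l + 2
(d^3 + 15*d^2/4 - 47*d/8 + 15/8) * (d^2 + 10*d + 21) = d^5 + 55*d^4/4 + 421*d^3/8 + 175*d^2/8 - 837*d/8 + 315/8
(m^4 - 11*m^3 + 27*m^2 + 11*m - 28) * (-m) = -m^5 + 11*m^4 - 27*m^3 - 11*m^2 + 28*m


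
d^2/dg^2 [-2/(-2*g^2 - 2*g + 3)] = 8*(-2*g^2 - 2*g + 2*(2*g + 1)^2 + 3)/(2*g^2 + 2*g - 3)^3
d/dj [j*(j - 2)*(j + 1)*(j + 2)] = 4*j^3 + 3*j^2 - 8*j - 4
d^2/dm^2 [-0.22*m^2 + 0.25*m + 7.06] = -0.440000000000000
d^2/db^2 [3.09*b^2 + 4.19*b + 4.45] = 6.18000000000000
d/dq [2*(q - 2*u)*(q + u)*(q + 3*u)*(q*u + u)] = 2*u*(4*q^3 + 6*q^2*u + 3*q^2 - 10*q*u^2 + 4*q*u - 6*u^3 - 5*u^2)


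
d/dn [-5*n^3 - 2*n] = -15*n^2 - 2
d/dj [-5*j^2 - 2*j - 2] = -10*j - 2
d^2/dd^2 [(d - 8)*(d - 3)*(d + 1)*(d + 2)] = 12*d^2 - 48*d - 14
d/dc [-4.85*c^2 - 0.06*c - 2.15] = -9.7*c - 0.06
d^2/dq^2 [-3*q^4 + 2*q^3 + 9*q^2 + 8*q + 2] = -36*q^2 + 12*q + 18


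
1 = 1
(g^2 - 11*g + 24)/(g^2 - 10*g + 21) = (g - 8)/(g - 7)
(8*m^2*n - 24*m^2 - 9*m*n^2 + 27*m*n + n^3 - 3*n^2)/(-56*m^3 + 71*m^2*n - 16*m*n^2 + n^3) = (3 - n)/(7*m - n)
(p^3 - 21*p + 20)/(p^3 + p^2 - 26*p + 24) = (p + 5)/(p + 6)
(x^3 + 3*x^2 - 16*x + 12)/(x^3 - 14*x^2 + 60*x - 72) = (x^2 + 5*x - 6)/(x^2 - 12*x + 36)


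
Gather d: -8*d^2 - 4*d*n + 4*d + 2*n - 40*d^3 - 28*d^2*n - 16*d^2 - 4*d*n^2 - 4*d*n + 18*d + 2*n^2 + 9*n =-40*d^3 + d^2*(-28*n - 24) + d*(-4*n^2 - 8*n + 22) + 2*n^2 + 11*n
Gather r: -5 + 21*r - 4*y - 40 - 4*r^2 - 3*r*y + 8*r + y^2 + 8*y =-4*r^2 + r*(29 - 3*y) + y^2 + 4*y - 45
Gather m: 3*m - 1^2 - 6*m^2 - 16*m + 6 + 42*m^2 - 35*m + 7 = 36*m^2 - 48*m + 12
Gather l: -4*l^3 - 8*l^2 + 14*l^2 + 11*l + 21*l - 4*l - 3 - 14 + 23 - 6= -4*l^3 + 6*l^2 + 28*l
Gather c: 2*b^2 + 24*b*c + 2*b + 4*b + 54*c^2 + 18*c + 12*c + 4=2*b^2 + 6*b + 54*c^2 + c*(24*b + 30) + 4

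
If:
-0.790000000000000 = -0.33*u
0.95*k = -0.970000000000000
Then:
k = -1.02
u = 2.39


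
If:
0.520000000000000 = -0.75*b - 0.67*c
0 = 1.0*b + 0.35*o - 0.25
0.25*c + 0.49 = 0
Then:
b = 1.06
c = -1.96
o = -2.31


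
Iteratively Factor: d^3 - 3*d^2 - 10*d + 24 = (d - 2)*(d^2 - d - 12) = (d - 2)*(d + 3)*(d - 4)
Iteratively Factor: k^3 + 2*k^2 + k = (k + 1)*(k^2 + k) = k*(k + 1)*(k + 1)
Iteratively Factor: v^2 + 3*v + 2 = (v + 2)*(v + 1)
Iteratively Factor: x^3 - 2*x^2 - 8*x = (x + 2)*(x^2 - 4*x) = x*(x + 2)*(x - 4)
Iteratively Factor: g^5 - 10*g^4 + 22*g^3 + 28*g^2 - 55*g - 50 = (g - 5)*(g^4 - 5*g^3 - 3*g^2 + 13*g + 10) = (g - 5)*(g - 2)*(g^3 - 3*g^2 - 9*g - 5) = (g - 5)^2*(g - 2)*(g^2 + 2*g + 1) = (g - 5)^2*(g - 2)*(g + 1)*(g + 1)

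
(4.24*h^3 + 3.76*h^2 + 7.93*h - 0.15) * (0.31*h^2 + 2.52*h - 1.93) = 1.3144*h^5 + 11.8504*h^4 + 3.7503*h^3 + 12.6803*h^2 - 15.6829*h + 0.2895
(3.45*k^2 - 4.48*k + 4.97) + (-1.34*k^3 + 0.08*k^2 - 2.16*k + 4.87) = -1.34*k^3 + 3.53*k^2 - 6.64*k + 9.84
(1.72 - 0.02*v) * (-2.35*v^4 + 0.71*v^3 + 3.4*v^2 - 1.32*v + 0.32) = 0.047*v^5 - 4.0562*v^4 + 1.1532*v^3 + 5.8744*v^2 - 2.2768*v + 0.5504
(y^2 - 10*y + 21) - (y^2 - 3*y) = 21 - 7*y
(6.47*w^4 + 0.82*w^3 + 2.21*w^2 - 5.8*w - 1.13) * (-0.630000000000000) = -4.0761*w^4 - 0.5166*w^3 - 1.3923*w^2 + 3.654*w + 0.7119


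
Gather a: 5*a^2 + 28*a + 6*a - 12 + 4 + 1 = 5*a^2 + 34*a - 7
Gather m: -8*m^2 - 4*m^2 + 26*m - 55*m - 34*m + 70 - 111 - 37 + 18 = -12*m^2 - 63*m - 60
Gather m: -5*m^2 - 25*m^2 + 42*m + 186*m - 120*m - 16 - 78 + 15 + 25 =-30*m^2 + 108*m - 54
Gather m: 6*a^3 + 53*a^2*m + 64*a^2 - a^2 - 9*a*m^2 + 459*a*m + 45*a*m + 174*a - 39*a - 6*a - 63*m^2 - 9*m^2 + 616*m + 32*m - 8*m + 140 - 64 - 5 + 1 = 6*a^3 + 63*a^2 + 129*a + m^2*(-9*a - 72) + m*(53*a^2 + 504*a + 640) + 72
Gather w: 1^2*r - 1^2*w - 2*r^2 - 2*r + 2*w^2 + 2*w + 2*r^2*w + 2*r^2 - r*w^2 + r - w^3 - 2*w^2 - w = 2*r^2*w - r*w^2 - w^3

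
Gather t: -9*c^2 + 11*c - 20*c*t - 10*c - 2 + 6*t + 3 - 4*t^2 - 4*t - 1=-9*c^2 + c - 4*t^2 + t*(2 - 20*c)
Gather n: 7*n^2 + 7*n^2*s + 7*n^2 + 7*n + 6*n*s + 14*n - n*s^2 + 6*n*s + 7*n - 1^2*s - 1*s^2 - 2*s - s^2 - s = n^2*(7*s + 14) + n*(-s^2 + 12*s + 28) - 2*s^2 - 4*s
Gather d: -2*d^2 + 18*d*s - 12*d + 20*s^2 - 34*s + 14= -2*d^2 + d*(18*s - 12) + 20*s^2 - 34*s + 14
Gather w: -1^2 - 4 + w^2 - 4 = w^2 - 9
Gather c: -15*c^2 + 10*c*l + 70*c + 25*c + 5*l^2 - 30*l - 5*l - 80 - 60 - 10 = -15*c^2 + c*(10*l + 95) + 5*l^2 - 35*l - 150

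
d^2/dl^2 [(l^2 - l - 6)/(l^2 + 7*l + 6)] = 8*(-2*l^3 - 9*l^2 - 27*l - 45)/(l^6 + 21*l^5 + 165*l^4 + 595*l^3 + 990*l^2 + 756*l + 216)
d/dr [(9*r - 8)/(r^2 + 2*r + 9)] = (-9*r^2 + 16*r + 97)/(r^4 + 4*r^3 + 22*r^2 + 36*r + 81)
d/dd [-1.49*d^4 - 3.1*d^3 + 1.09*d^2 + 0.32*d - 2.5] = -5.96*d^3 - 9.3*d^2 + 2.18*d + 0.32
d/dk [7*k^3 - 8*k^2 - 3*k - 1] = 21*k^2 - 16*k - 3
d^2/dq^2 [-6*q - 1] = 0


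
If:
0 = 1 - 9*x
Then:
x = 1/9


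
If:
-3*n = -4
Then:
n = 4/3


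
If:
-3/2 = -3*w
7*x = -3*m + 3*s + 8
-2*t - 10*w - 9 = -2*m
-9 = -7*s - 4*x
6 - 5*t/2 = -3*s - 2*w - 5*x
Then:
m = 4005/443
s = 1013/443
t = 904/443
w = 1/2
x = -776/443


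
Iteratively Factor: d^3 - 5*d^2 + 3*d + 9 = (d - 3)*(d^2 - 2*d - 3) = (d - 3)*(d + 1)*(d - 3)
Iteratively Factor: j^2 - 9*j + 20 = (j - 4)*(j - 5)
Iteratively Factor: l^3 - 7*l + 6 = (l - 2)*(l^2 + 2*l - 3) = (l - 2)*(l - 1)*(l + 3)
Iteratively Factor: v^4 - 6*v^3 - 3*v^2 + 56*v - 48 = (v + 3)*(v^3 - 9*v^2 + 24*v - 16) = (v - 4)*(v + 3)*(v^2 - 5*v + 4) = (v - 4)^2*(v + 3)*(v - 1)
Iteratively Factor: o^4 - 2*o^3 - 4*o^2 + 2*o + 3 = (o - 1)*(o^3 - o^2 - 5*o - 3) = (o - 1)*(o + 1)*(o^2 - 2*o - 3) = (o - 1)*(o + 1)^2*(o - 3)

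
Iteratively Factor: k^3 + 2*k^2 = (k + 2)*(k^2) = k*(k + 2)*(k)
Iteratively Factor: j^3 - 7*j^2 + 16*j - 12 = (j - 2)*(j^2 - 5*j + 6) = (j - 3)*(j - 2)*(j - 2)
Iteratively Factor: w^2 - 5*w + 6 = (w - 2)*(w - 3)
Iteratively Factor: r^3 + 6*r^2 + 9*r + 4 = (r + 1)*(r^2 + 5*r + 4) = (r + 1)*(r + 4)*(r + 1)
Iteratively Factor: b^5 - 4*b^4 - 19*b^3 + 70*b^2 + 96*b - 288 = (b - 4)*(b^4 - 19*b^2 - 6*b + 72) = (b - 4)*(b + 3)*(b^3 - 3*b^2 - 10*b + 24) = (b - 4)*(b + 3)^2*(b^2 - 6*b + 8) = (b - 4)*(b - 2)*(b + 3)^2*(b - 4)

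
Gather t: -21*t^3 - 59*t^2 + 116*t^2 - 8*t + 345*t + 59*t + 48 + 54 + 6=-21*t^3 + 57*t^2 + 396*t + 108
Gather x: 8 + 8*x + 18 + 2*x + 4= 10*x + 30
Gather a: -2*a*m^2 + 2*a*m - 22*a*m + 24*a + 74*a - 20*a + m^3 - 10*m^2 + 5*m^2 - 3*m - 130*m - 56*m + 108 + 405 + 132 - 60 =a*(-2*m^2 - 20*m + 78) + m^3 - 5*m^2 - 189*m + 585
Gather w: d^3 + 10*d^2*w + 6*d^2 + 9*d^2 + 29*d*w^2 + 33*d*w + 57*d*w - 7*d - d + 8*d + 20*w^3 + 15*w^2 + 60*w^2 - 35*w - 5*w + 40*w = d^3 + 15*d^2 + 20*w^3 + w^2*(29*d + 75) + w*(10*d^2 + 90*d)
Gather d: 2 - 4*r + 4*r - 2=0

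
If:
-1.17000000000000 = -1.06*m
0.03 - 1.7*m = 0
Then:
No Solution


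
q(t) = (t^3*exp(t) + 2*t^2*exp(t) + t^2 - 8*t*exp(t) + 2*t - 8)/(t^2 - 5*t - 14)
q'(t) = (5 - 2*t)*(t^3*exp(t) + 2*t^2*exp(t) + t^2 - 8*t*exp(t) + 2*t - 8)/(t^2 - 5*t - 14)^2 + (t^3*exp(t) + 5*t^2*exp(t) - 4*t*exp(t) + 2*t - 8*exp(t) + 2)/(t^2 - 5*t - 14)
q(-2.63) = -0.85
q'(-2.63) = -1.75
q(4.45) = -480.87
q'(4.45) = -954.60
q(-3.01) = -0.42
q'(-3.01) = -0.75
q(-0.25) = 0.54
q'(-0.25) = 0.06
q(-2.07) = -9.14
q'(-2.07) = -132.41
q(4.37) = -410.19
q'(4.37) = -816.25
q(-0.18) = 0.54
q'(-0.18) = 0.11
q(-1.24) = 0.92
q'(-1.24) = -1.14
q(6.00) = -12107.86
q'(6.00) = -28952.14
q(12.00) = 4464133.71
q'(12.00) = 4349870.67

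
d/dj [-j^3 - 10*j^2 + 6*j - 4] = -3*j^2 - 20*j + 6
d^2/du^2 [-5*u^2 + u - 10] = -10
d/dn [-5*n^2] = -10*n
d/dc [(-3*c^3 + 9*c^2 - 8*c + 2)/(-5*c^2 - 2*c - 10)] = (15*c^4 + 12*c^3 + 32*c^2 - 160*c + 84)/(25*c^4 + 20*c^3 + 104*c^2 + 40*c + 100)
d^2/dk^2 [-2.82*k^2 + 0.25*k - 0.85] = -5.64000000000000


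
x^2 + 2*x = x*(x + 2)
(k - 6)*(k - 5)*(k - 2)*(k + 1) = k^4 - 12*k^3 + 39*k^2 - 8*k - 60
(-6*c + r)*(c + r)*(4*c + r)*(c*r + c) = -24*c^4*r - 24*c^4 - 26*c^3*r^2 - 26*c^3*r - c^2*r^3 - c^2*r^2 + c*r^4 + c*r^3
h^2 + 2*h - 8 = (h - 2)*(h + 4)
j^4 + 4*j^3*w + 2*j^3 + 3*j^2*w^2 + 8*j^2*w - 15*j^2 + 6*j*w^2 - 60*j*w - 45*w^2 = (j - 3)*(j + 5)*(j + w)*(j + 3*w)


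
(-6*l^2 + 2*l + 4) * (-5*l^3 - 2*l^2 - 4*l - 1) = 30*l^5 + 2*l^4 - 10*l^2 - 18*l - 4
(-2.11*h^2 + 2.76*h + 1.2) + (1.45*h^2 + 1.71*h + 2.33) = -0.66*h^2 + 4.47*h + 3.53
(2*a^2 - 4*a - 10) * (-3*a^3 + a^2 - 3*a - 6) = -6*a^5 + 14*a^4 + 20*a^3 - 10*a^2 + 54*a + 60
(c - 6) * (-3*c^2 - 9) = -3*c^3 + 18*c^2 - 9*c + 54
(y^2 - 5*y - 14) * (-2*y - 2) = -2*y^3 + 8*y^2 + 38*y + 28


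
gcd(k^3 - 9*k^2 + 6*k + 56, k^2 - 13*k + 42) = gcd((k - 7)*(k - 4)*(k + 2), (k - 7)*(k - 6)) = k - 7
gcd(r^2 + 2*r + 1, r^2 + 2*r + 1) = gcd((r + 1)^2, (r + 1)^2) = r^2 + 2*r + 1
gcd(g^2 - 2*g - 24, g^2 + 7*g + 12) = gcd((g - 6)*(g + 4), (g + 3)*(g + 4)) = g + 4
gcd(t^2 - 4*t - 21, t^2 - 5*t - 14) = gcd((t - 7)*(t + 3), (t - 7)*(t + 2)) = t - 7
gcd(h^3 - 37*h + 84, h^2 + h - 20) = h - 4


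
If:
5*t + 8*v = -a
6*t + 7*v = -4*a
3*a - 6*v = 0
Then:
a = 0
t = 0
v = 0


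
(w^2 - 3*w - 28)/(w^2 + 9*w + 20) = (w - 7)/(w + 5)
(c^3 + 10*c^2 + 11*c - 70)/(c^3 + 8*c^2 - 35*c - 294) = (c^2 + 3*c - 10)/(c^2 + c - 42)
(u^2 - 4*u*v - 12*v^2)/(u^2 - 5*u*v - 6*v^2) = (u + 2*v)/(u + v)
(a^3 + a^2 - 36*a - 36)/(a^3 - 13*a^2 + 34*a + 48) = (a + 6)/(a - 8)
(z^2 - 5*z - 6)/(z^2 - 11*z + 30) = (z + 1)/(z - 5)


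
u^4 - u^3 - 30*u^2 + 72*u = u*(u - 4)*(u - 3)*(u + 6)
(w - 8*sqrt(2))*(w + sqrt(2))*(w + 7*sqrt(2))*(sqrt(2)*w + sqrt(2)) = sqrt(2)*w^4 + sqrt(2)*w^3 - 114*sqrt(2)*w^2 - 224*w - 114*sqrt(2)*w - 224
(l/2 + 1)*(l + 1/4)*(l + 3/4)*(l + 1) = l^4/2 + 2*l^3 + 83*l^2/32 + 41*l/32 + 3/16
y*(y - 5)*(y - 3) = y^3 - 8*y^2 + 15*y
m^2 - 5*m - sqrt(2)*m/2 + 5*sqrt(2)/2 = (m - 5)*(m - sqrt(2)/2)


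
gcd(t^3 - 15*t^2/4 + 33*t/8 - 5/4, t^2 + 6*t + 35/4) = 1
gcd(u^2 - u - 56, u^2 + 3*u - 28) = u + 7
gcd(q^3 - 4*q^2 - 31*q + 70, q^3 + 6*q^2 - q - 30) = q^2 + 3*q - 10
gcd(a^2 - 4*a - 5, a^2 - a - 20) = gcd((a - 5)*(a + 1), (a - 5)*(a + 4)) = a - 5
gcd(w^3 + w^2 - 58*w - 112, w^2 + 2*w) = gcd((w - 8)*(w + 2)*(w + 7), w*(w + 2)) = w + 2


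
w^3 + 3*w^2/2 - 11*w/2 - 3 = (w - 2)*(w + 1/2)*(w + 3)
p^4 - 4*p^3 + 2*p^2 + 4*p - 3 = (p - 3)*(p - 1)^2*(p + 1)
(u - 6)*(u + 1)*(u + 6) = u^3 + u^2 - 36*u - 36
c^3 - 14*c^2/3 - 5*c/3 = c*(c - 5)*(c + 1/3)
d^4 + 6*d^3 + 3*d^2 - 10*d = d*(d - 1)*(d + 2)*(d + 5)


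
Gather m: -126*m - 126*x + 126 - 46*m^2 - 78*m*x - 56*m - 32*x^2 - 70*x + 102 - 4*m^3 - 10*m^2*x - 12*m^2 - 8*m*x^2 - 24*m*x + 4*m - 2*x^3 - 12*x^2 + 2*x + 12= -4*m^3 + m^2*(-10*x - 58) + m*(-8*x^2 - 102*x - 178) - 2*x^3 - 44*x^2 - 194*x + 240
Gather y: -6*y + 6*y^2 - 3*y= 6*y^2 - 9*y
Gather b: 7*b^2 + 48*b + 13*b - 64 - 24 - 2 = 7*b^2 + 61*b - 90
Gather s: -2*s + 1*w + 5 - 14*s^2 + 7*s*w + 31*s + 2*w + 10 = -14*s^2 + s*(7*w + 29) + 3*w + 15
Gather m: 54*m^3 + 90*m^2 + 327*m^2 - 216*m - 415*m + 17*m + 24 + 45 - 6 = 54*m^3 + 417*m^2 - 614*m + 63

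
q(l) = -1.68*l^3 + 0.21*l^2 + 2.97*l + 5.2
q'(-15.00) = -1137.33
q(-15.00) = 5677.90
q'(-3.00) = -43.65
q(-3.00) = 43.54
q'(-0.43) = 1.86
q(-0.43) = 4.10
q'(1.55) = -8.49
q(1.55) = 4.05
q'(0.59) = 1.46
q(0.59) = 6.68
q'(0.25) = 2.76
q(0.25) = 5.93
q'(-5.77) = -167.25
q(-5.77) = 317.78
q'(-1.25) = -5.43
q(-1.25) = 5.10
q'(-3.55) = -62.04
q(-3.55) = 72.46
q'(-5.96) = -178.56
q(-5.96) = 350.63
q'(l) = -5.04*l^2 + 0.42*l + 2.97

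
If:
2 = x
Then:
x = 2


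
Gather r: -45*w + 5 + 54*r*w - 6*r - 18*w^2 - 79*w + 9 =r*(54*w - 6) - 18*w^2 - 124*w + 14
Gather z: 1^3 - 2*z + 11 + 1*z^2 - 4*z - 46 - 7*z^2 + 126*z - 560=-6*z^2 + 120*z - 594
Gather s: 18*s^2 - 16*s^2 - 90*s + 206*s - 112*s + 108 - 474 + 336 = 2*s^2 + 4*s - 30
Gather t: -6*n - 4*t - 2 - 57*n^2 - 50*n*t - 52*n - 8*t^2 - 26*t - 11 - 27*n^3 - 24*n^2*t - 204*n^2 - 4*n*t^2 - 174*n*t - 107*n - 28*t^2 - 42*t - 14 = -27*n^3 - 261*n^2 - 165*n + t^2*(-4*n - 36) + t*(-24*n^2 - 224*n - 72) - 27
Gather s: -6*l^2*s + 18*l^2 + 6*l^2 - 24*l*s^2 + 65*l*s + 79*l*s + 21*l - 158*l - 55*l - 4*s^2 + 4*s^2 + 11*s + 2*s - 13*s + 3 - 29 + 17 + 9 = 24*l^2 - 24*l*s^2 - 192*l + s*(-6*l^2 + 144*l)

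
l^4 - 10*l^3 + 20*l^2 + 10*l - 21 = (l - 7)*(l - 3)*(l - 1)*(l + 1)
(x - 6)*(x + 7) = x^2 + x - 42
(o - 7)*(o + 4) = o^2 - 3*o - 28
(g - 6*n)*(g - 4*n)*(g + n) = g^3 - 9*g^2*n + 14*g*n^2 + 24*n^3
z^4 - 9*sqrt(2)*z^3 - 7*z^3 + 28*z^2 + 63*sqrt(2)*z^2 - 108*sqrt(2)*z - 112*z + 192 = (z - 4)*(z - 3)*(z - 8*sqrt(2))*(z - sqrt(2))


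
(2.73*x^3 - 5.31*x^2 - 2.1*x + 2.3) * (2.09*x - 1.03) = 5.7057*x^4 - 13.9098*x^3 + 1.0803*x^2 + 6.97*x - 2.369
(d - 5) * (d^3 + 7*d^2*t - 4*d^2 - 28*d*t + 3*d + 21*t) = d^4 + 7*d^3*t - 9*d^3 - 63*d^2*t + 23*d^2 + 161*d*t - 15*d - 105*t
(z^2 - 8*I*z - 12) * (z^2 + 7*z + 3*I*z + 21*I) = z^4 + 7*z^3 - 5*I*z^3 + 12*z^2 - 35*I*z^2 + 84*z - 36*I*z - 252*I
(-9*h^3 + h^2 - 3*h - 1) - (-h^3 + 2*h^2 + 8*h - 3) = -8*h^3 - h^2 - 11*h + 2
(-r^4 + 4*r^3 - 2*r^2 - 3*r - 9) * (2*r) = -2*r^5 + 8*r^4 - 4*r^3 - 6*r^2 - 18*r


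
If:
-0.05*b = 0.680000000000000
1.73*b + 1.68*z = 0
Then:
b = -13.60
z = 14.00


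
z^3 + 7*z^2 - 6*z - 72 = (z - 3)*(z + 4)*(z + 6)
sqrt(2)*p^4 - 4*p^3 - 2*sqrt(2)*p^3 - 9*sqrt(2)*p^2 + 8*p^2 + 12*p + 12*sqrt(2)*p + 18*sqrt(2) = (p - 3)*(p - 3*sqrt(2))*(p + sqrt(2))*(sqrt(2)*p + sqrt(2))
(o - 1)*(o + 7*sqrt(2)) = o^2 - o + 7*sqrt(2)*o - 7*sqrt(2)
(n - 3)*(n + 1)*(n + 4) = n^3 + 2*n^2 - 11*n - 12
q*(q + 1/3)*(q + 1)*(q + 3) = q^4 + 13*q^3/3 + 13*q^2/3 + q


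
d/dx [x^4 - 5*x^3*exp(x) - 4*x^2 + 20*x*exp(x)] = -5*x^3*exp(x) + 4*x^3 - 15*x^2*exp(x) + 20*x*exp(x) - 8*x + 20*exp(x)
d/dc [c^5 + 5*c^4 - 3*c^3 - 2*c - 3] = 5*c^4 + 20*c^3 - 9*c^2 - 2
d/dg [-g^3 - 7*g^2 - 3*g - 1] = -3*g^2 - 14*g - 3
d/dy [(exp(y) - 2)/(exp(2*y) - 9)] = (-2*(exp(y) - 2)*exp(y) + exp(2*y) - 9)*exp(y)/(exp(2*y) - 9)^2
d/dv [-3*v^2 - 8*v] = -6*v - 8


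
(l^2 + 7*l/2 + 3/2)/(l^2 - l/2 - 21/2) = (2*l + 1)/(2*l - 7)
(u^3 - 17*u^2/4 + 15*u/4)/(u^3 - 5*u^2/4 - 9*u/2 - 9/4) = u*(4*u - 5)/(4*u^2 + 7*u + 3)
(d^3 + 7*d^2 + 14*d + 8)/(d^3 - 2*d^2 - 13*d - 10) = (d + 4)/(d - 5)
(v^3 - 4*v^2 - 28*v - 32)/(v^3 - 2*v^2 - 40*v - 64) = (v + 2)/(v + 4)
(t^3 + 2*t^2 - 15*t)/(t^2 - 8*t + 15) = t*(t + 5)/(t - 5)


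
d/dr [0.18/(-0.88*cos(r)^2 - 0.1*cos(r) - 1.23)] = -(0.3168*cos(r) + 0.018)*sin(r)/(0.88*cos(r)^2 + 0.1*cos(r) + 1.23)^2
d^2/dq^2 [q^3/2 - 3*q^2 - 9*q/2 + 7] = 3*q - 6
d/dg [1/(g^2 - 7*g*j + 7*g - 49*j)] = (-2*g + 7*j - 7)/(g^2 - 7*g*j + 7*g - 49*j)^2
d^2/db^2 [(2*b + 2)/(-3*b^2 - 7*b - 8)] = 4*(-(b + 1)*(6*b + 7)^2 + (9*b + 10)*(3*b^2 + 7*b + 8))/(3*b^2 + 7*b + 8)^3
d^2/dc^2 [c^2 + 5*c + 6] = 2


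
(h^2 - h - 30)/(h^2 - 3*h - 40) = (h - 6)/(h - 8)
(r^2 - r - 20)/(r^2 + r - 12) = (r - 5)/(r - 3)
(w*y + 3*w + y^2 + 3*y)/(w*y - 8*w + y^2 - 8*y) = (y + 3)/(y - 8)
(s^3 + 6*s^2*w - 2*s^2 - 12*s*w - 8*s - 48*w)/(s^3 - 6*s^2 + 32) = (s + 6*w)/(s - 4)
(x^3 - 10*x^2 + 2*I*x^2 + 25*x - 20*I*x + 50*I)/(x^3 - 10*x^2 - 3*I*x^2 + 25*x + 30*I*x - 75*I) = (x + 2*I)/(x - 3*I)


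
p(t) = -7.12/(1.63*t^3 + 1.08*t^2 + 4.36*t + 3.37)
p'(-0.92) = 46.70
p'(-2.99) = 0.16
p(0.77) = -0.88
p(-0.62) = -10.27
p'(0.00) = 2.73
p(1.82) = -0.29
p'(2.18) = 0.19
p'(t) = -7.12*(-4.89*t^2 - 2.16*t - 4.36)/(1.63*t^3 + 1.08*t^2 + 4.36*t + 3.37)^2 = (34.8168*t^2 + 15.3792*t + 31.0432)/(1.63*t^3 + 1.08*t^2 + 4.36*t + 3.37)^2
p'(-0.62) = 72.55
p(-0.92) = 7.15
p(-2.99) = 0.16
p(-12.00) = 0.00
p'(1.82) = 0.29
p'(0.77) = 0.97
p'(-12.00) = 0.00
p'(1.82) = 0.29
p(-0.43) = -4.55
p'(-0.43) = 12.60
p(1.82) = -0.29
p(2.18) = -0.20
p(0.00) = -2.11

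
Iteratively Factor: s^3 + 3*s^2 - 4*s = (s)*(s^2 + 3*s - 4) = s*(s + 4)*(s - 1)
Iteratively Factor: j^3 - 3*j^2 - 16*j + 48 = (j - 3)*(j^2 - 16) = (j - 4)*(j - 3)*(j + 4)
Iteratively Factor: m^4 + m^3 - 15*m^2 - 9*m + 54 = (m - 2)*(m^3 + 3*m^2 - 9*m - 27) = (m - 3)*(m - 2)*(m^2 + 6*m + 9) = (m - 3)*(m - 2)*(m + 3)*(m + 3)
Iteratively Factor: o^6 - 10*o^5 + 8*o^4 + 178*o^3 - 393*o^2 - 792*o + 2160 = (o - 5)*(o^5 - 5*o^4 - 17*o^3 + 93*o^2 + 72*o - 432) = (o - 5)*(o + 3)*(o^4 - 8*o^3 + 7*o^2 + 72*o - 144) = (o - 5)*(o - 4)*(o + 3)*(o^3 - 4*o^2 - 9*o + 36) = (o - 5)*(o - 4)^2*(o + 3)*(o^2 - 9) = (o - 5)*(o - 4)^2*(o + 3)^2*(o - 3)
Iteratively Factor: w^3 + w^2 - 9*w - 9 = (w - 3)*(w^2 + 4*w + 3) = (w - 3)*(w + 3)*(w + 1)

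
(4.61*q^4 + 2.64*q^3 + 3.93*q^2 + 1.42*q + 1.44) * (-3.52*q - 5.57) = -16.2272*q^5 - 34.9705*q^4 - 28.5384*q^3 - 26.8885*q^2 - 12.9782*q - 8.0208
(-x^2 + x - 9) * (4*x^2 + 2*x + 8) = -4*x^4 + 2*x^3 - 42*x^2 - 10*x - 72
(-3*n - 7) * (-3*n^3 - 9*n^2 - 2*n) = 9*n^4 + 48*n^3 + 69*n^2 + 14*n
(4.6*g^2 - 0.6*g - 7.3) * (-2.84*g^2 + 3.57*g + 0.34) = -13.064*g^4 + 18.126*g^3 + 20.154*g^2 - 26.265*g - 2.482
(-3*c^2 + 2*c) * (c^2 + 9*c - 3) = -3*c^4 - 25*c^3 + 27*c^2 - 6*c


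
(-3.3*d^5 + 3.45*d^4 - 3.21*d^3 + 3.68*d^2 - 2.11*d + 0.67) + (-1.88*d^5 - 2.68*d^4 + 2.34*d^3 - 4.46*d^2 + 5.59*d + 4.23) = -5.18*d^5 + 0.77*d^4 - 0.87*d^3 - 0.78*d^2 + 3.48*d + 4.9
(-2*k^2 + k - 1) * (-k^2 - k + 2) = 2*k^4 + k^3 - 4*k^2 + 3*k - 2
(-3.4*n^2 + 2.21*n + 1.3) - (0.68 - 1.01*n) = -3.4*n^2 + 3.22*n + 0.62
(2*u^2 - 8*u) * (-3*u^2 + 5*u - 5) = -6*u^4 + 34*u^3 - 50*u^2 + 40*u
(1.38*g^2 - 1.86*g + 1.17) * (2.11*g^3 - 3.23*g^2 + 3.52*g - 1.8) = 2.9118*g^5 - 8.382*g^4 + 13.3341*g^3 - 12.8103*g^2 + 7.4664*g - 2.106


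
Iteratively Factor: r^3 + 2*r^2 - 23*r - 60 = (r + 4)*(r^2 - 2*r - 15) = (r + 3)*(r + 4)*(r - 5)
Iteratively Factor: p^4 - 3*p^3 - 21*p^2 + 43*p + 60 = (p - 3)*(p^3 - 21*p - 20) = (p - 3)*(p + 1)*(p^2 - p - 20) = (p - 5)*(p - 3)*(p + 1)*(p + 4)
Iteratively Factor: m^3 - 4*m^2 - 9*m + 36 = (m - 4)*(m^2 - 9) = (m - 4)*(m - 3)*(m + 3)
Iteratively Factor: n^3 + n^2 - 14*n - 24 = (n + 2)*(n^2 - n - 12) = (n + 2)*(n + 3)*(n - 4)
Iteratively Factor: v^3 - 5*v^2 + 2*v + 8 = (v - 2)*(v^2 - 3*v - 4) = (v - 4)*(v - 2)*(v + 1)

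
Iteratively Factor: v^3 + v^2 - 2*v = (v)*(v^2 + v - 2) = v*(v - 1)*(v + 2)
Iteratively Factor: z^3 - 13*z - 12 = (z - 4)*(z^2 + 4*z + 3) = (z - 4)*(z + 1)*(z + 3)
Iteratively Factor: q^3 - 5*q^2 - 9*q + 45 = (q - 3)*(q^2 - 2*q - 15) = (q - 5)*(q - 3)*(q + 3)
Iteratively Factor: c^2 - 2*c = (c)*(c - 2)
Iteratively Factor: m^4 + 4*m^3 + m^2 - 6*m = (m - 1)*(m^3 + 5*m^2 + 6*m) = (m - 1)*(m + 3)*(m^2 + 2*m) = m*(m - 1)*(m + 3)*(m + 2)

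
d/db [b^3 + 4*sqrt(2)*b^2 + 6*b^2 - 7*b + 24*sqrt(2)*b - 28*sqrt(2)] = 3*b^2 + 8*sqrt(2)*b + 12*b - 7 + 24*sqrt(2)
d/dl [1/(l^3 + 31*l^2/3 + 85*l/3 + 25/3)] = 3*(-9*l^2 - 62*l - 85)/(3*l^3 + 31*l^2 + 85*l + 25)^2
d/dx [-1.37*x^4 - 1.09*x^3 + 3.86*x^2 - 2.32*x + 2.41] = -5.48*x^3 - 3.27*x^2 + 7.72*x - 2.32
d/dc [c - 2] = 1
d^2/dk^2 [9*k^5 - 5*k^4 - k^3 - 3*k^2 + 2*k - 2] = 180*k^3 - 60*k^2 - 6*k - 6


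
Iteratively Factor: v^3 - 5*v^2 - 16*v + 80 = (v + 4)*(v^2 - 9*v + 20) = (v - 5)*(v + 4)*(v - 4)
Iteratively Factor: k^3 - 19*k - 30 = (k - 5)*(k^2 + 5*k + 6) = (k - 5)*(k + 3)*(k + 2)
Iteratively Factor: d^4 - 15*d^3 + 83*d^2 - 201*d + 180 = (d - 4)*(d^3 - 11*d^2 + 39*d - 45) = (d - 5)*(d - 4)*(d^2 - 6*d + 9) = (d - 5)*(d - 4)*(d - 3)*(d - 3)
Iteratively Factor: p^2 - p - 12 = (p - 4)*(p + 3)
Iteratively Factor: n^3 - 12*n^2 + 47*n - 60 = (n - 3)*(n^2 - 9*n + 20) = (n - 4)*(n - 3)*(n - 5)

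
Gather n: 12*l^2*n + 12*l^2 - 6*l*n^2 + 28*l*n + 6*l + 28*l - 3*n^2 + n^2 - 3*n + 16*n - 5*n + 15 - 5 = 12*l^2 + 34*l + n^2*(-6*l - 2) + n*(12*l^2 + 28*l + 8) + 10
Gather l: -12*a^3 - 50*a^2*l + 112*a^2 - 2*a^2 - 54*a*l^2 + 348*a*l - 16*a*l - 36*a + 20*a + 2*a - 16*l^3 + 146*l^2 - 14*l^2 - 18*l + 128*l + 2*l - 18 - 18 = -12*a^3 + 110*a^2 - 14*a - 16*l^3 + l^2*(132 - 54*a) + l*(-50*a^2 + 332*a + 112) - 36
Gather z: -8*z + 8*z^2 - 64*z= 8*z^2 - 72*z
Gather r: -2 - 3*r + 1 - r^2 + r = -r^2 - 2*r - 1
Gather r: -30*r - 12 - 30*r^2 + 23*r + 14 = -30*r^2 - 7*r + 2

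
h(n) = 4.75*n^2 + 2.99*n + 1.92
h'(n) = 9.5*n + 2.99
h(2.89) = 50.23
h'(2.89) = 30.44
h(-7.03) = 215.65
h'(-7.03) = -63.80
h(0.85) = 7.89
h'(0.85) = 11.06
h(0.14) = 2.43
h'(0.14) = 4.32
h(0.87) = 8.12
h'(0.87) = 11.26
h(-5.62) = 135.14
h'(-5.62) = -50.40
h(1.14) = 11.50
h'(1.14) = 13.82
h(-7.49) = 246.00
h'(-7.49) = -68.16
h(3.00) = 53.64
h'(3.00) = 31.49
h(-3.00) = 35.70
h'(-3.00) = -25.51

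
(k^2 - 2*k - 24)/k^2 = 1 - 2/k - 24/k^2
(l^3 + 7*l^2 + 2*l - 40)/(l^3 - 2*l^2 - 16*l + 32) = (l + 5)/(l - 4)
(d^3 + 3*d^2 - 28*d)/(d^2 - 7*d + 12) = d*(d + 7)/(d - 3)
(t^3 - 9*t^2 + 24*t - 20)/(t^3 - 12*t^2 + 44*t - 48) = (t^2 - 7*t + 10)/(t^2 - 10*t + 24)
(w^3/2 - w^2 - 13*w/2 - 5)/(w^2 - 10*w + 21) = (w^3 - 2*w^2 - 13*w - 10)/(2*(w^2 - 10*w + 21))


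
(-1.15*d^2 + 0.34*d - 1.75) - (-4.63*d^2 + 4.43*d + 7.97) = 3.48*d^2 - 4.09*d - 9.72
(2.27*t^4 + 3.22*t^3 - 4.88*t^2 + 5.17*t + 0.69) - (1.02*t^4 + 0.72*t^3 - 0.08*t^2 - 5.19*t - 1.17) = 1.25*t^4 + 2.5*t^3 - 4.8*t^2 + 10.36*t + 1.86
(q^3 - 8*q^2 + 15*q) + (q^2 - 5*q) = q^3 - 7*q^2 + 10*q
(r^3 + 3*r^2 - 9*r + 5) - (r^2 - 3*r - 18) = r^3 + 2*r^2 - 6*r + 23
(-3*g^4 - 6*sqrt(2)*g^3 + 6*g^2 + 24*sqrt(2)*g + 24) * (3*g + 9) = -9*g^5 - 27*g^4 - 18*sqrt(2)*g^4 - 54*sqrt(2)*g^3 + 18*g^3 + 54*g^2 + 72*sqrt(2)*g^2 + 72*g + 216*sqrt(2)*g + 216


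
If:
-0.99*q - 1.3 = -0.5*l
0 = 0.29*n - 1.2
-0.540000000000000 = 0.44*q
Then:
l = 0.17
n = 4.14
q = -1.23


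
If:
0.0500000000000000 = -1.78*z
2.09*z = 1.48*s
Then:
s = -0.04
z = -0.03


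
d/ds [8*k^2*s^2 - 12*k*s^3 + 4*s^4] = 4*s*(4*k^2 - 9*k*s + 4*s^2)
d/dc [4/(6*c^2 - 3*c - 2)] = 12*(1 - 4*c)/(-6*c^2 + 3*c + 2)^2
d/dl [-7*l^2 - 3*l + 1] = -14*l - 3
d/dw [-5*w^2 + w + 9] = 1 - 10*w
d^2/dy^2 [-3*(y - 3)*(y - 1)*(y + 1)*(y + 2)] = -36*y^2 + 18*y + 42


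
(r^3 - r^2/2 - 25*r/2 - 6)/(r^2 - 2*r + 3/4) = 2*(2*r^3 - r^2 - 25*r - 12)/(4*r^2 - 8*r + 3)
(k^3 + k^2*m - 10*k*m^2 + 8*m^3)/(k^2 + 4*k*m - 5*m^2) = (k^2 + 2*k*m - 8*m^2)/(k + 5*m)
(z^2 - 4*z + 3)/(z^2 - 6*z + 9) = (z - 1)/(z - 3)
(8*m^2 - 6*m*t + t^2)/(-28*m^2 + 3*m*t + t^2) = (-2*m + t)/(7*m + t)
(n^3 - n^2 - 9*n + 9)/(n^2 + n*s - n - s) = (n^2 - 9)/(n + s)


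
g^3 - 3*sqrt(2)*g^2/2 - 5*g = g*(g - 5*sqrt(2)/2)*(g + sqrt(2))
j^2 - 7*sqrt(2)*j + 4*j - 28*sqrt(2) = (j + 4)*(j - 7*sqrt(2))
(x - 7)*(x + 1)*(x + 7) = x^3 + x^2 - 49*x - 49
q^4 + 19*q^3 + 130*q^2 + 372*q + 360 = (q + 2)*(q + 5)*(q + 6)^2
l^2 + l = l*(l + 1)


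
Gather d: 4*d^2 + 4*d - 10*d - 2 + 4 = 4*d^2 - 6*d + 2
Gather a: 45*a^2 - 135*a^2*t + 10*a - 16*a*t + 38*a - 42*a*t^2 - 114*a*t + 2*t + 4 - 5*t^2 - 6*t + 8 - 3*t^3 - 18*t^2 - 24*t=a^2*(45 - 135*t) + a*(-42*t^2 - 130*t + 48) - 3*t^3 - 23*t^2 - 28*t + 12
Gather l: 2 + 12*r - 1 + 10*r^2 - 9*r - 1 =10*r^2 + 3*r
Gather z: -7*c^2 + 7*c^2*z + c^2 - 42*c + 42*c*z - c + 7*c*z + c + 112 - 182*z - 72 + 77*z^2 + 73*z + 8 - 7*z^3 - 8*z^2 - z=-6*c^2 - 42*c - 7*z^3 + 69*z^2 + z*(7*c^2 + 49*c - 110) + 48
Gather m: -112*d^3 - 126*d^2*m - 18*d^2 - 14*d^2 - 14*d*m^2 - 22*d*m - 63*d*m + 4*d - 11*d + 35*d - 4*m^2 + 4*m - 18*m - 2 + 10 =-112*d^3 - 32*d^2 + 28*d + m^2*(-14*d - 4) + m*(-126*d^2 - 85*d - 14) + 8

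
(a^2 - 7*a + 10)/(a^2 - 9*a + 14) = (a - 5)/(a - 7)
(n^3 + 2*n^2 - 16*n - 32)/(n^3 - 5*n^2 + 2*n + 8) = (n^2 + 6*n + 8)/(n^2 - n - 2)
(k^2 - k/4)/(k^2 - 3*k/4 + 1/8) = 2*k/(2*k - 1)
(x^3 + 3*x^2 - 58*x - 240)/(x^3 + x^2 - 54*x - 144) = (x + 5)/(x + 3)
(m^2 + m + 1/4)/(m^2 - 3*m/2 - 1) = (m + 1/2)/(m - 2)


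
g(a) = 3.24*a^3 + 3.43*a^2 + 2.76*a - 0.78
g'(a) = 9.72*a^2 + 6.86*a + 2.76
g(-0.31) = -1.40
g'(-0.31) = 1.57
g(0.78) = 5.00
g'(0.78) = 14.02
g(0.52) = 2.04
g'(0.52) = 8.96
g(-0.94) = -3.03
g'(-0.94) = 4.90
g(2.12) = 51.36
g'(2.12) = 60.99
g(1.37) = 17.77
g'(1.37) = 30.40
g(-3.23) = -83.09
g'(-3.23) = 82.01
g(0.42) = 1.22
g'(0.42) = 7.36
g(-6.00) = -593.70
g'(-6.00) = 311.52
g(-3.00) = -65.67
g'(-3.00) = 69.66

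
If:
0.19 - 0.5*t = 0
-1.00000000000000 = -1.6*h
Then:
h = 0.62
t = 0.38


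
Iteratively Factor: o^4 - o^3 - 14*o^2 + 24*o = (o + 4)*(o^3 - 5*o^2 + 6*o) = o*(o + 4)*(o^2 - 5*o + 6) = o*(o - 2)*(o + 4)*(o - 3)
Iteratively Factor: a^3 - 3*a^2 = (a)*(a^2 - 3*a) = a*(a - 3)*(a)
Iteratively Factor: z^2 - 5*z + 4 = (z - 1)*(z - 4)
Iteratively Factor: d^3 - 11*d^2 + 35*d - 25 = (d - 5)*(d^2 - 6*d + 5) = (d - 5)^2*(d - 1)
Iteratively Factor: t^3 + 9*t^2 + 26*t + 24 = (t + 2)*(t^2 + 7*t + 12) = (t + 2)*(t + 3)*(t + 4)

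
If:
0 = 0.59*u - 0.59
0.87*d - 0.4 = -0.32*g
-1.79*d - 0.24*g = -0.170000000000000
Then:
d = -0.11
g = 1.56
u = 1.00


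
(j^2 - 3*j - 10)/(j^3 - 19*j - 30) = 1/(j + 3)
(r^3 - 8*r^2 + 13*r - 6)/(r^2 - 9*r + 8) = (r^2 - 7*r + 6)/(r - 8)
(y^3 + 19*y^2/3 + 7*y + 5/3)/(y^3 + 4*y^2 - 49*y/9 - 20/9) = 3*(y + 1)/(3*y - 4)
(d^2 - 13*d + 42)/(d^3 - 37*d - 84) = (d - 6)/(d^2 + 7*d + 12)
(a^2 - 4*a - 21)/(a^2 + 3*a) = (a - 7)/a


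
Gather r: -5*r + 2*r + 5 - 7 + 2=-3*r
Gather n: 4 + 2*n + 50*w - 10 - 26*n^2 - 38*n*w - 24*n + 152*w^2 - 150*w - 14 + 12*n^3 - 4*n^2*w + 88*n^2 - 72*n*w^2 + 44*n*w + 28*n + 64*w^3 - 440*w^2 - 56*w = 12*n^3 + n^2*(62 - 4*w) + n*(-72*w^2 + 6*w + 6) + 64*w^3 - 288*w^2 - 156*w - 20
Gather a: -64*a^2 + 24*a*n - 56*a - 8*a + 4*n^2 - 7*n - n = -64*a^2 + a*(24*n - 64) + 4*n^2 - 8*n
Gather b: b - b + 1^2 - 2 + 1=0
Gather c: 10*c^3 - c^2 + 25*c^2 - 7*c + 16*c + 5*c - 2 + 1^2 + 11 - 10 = 10*c^3 + 24*c^2 + 14*c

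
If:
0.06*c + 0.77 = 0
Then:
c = -12.83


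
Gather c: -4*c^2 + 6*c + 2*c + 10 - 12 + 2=-4*c^2 + 8*c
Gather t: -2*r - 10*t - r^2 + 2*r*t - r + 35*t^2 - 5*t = -r^2 - 3*r + 35*t^2 + t*(2*r - 15)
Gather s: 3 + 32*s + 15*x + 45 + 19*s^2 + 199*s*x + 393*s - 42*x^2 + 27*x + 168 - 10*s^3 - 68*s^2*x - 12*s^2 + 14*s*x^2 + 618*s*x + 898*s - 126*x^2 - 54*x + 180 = -10*s^3 + s^2*(7 - 68*x) + s*(14*x^2 + 817*x + 1323) - 168*x^2 - 12*x + 396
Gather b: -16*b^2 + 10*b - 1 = -16*b^2 + 10*b - 1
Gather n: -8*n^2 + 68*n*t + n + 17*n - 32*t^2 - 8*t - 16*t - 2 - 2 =-8*n^2 + n*(68*t + 18) - 32*t^2 - 24*t - 4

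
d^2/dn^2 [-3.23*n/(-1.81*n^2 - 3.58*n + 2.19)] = (3.23*n*(3.62*n + 3.58)*(7.24*n + 7.16) - (35.0778*n + 23.1268)*(1.81*n^2 + 3.58*n - 2.19))/(1.81*n^2 + 3.58*n - 2.19)^3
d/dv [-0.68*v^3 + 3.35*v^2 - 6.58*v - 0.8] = -2.04*v^2 + 6.7*v - 6.58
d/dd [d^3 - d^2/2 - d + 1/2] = 3*d^2 - d - 1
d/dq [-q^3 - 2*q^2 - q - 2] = -3*q^2 - 4*q - 1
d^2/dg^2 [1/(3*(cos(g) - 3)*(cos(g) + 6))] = (-4*sin(g)^4 + 83*sin(g)^2 - 171*cos(g)/4 - 9*cos(3*g)/4 - 25)/(3*(cos(g) - 3)^3*(cos(g) + 6)^3)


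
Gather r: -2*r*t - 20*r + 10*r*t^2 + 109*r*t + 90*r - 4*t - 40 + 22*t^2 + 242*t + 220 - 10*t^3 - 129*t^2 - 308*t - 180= r*(10*t^2 + 107*t + 70) - 10*t^3 - 107*t^2 - 70*t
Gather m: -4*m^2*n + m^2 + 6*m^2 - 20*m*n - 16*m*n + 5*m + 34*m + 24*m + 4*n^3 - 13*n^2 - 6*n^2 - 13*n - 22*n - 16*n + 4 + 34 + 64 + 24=m^2*(7 - 4*n) + m*(63 - 36*n) + 4*n^3 - 19*n^2 - 51*n + 126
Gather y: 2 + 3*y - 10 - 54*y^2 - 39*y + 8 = -54*y^2 - 36*y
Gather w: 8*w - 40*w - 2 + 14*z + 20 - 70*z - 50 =-32*w - 56*z - 32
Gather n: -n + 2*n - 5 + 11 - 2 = n + 4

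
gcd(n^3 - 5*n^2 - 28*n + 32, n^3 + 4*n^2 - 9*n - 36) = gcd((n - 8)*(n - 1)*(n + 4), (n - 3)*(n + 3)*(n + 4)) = n + 4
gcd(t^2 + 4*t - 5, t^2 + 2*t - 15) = t + 5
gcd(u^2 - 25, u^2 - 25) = u^2 - 25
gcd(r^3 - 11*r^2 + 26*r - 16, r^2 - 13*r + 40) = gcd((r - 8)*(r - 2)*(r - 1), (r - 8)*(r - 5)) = r - 8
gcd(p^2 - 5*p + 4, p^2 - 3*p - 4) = p - 4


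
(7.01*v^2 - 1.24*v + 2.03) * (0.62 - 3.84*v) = -26.9184*v^3 + 9.1078*v^2 - 8.564*v + 1.2586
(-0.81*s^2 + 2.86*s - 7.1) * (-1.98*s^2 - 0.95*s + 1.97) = 1.6038*s^4 - 4.8933*s^3 + 9.7453*s^2 + 12.3792*s - 13.987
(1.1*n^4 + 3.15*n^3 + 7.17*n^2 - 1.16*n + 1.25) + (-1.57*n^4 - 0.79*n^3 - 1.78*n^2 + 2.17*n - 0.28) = -0.47*n^4 + 2.36*n^3 + 5.39*n^2 + 1.01*n + 0.97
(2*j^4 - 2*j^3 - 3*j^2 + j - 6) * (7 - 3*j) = -6*j^5 + 20*j^4 - 5*j^3 - 24*j^2 + 25*j - 42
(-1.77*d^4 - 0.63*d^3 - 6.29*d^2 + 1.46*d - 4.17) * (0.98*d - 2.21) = -1.7346*d^5 + 3.2943*d^4 - 4.7719*d^3 + 15.3317*d^2 - 7.3132*d + 9.2157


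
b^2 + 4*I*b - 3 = (b + I)*(b + 3*I)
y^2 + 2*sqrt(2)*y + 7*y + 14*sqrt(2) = (y + 7)*(y + 2*sqrt(2))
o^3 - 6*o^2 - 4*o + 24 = (o - 6)*(o - 2)*(o + 2)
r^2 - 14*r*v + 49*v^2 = (r - 7*v)^2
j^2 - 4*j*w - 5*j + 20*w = (j - 5)*(j - 4*w)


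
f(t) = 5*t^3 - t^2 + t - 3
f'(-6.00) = 553.00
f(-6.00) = -1125.00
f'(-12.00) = 2185.00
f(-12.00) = -8799.00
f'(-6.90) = 728.95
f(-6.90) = -1700.06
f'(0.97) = 13.17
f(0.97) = 1.59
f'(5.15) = 388.54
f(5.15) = 658.58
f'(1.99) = 56.42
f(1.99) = 34.43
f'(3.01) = 130.88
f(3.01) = 127.30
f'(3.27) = 154.85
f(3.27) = 164.41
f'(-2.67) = 113.27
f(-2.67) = -107.97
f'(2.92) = 123.06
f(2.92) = 115.88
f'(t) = 15*t^2 - 2*t + 1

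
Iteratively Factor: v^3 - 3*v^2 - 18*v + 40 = (v - 2)*(v^2 - v - 20) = (v - 2)*(v + 4)*(v - 5)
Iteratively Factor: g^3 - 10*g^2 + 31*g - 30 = (g - 2)*(g^2 - 8*g + 15) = (g - 5)*(g - 2)*(g - 3)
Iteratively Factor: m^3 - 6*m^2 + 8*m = (m - 2)*(m^2 - 4*m) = m*(m - 2)*(m - 4)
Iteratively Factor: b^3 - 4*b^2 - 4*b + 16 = (b + 2)*(b^2 - 6*b + 8) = (b - 2)*(b + 2)*(b - 4)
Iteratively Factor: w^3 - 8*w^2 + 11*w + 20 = (w - 5)*(w^2 - 3*w - 4) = (w - 5)*(w + 1)*(w - 4)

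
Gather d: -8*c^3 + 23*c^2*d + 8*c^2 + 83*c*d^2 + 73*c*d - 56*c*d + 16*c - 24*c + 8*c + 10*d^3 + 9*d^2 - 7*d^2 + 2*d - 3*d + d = -8*c^3 + 8*c^2 + 10*d^3 + d^2*(83*c + 2) + d*(23*c^2 + 17*c)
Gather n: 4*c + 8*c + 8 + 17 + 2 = 12*c + 27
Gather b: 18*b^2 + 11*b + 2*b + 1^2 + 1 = 18*b^2 + 13*b + 2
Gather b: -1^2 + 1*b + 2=b + 1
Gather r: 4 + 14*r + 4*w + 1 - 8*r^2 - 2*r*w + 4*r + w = -8*r^2 + r*(18 - 2*w) + 5*w + 5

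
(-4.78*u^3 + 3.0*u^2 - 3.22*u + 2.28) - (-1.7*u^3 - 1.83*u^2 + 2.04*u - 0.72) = -3.08*u^3 + 4.83*u^2 - 5.26*u + 3.0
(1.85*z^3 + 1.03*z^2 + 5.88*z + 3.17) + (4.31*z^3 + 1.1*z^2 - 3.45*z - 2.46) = 6.16*z^3 + 2.13*z^2 + 2.43*z + 0.71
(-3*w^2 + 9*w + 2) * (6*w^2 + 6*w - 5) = -18*w^4 + 36*w^3 + 81*w^2 - 33*w - 10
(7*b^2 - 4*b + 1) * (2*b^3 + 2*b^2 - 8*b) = 14*b^5 + 6*b^4 - 62*b^3 + 34*b^2 - 8*b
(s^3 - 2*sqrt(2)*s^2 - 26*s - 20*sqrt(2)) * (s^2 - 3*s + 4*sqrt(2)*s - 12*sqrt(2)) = s^5 - 3*s^4 + 2*sqrt(2)*s^4 - 42*s^3 - 6*sqrt(2)*s^3 - 124*sqrt(2)*s^2 + 126*s^2 - 160*s + 372*sqrt(2)*s + 480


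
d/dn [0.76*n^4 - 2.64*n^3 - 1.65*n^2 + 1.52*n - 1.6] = 3.04*n^3 - 7.92*n^2 - 3.3*n + 1.52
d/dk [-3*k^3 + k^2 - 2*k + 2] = -9*k^2 + 2*k - 2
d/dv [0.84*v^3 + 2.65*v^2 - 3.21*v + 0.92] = 2.52*v^2 + 5.3*v - 3.21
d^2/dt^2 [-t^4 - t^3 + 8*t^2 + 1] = -12*t^2 - 6*t + 16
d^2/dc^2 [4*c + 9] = 0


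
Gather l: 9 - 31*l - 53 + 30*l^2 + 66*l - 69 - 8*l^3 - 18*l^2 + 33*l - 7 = -8*l^3 + 12*l^2 + 68*l - 120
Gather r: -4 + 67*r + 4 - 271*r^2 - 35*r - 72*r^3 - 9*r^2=-72*r^3 - 280*r^2 + 32*r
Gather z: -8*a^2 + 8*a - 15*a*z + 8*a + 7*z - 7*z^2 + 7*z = -8*a^2 + 16*a - 7*z^2 + z*(14 - 15*a)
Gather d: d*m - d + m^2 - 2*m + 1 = d*(m - 1) + m^2 - 2*m + 1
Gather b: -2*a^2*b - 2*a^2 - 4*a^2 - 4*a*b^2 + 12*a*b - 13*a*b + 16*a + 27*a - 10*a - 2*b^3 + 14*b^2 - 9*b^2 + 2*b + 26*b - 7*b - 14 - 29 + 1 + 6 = -6*a^2 + 33*a - 2*b^3 + b^2*(5 - 4*a) + b*(-2*a^2 - a + 21) - 36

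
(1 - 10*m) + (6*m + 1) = 2 - 4*m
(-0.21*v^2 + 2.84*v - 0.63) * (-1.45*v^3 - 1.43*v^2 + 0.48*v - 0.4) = 0.3045*v^5 - 3.8177*v^4 - 3.2485*v^3 + 2.3481*v^2 - 1.4384*v + 0.252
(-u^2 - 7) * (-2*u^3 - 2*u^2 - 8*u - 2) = 2*u^5 + 2*u^4 + 22*u^3 + 16*u^2 + 56*u + 14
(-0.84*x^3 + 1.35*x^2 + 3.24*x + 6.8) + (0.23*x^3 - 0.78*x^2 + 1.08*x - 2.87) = -0.61*x^3 + 0.57*x^2 + 4.32*x + 3.93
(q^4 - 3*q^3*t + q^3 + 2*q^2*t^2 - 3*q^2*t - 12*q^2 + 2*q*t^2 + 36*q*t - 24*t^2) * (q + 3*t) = q^5 + q^4 - 7*q^3*t^2 - 12*q^3 + 6*q^2*t^3 - 7*q^2*t^2 + 6*q*t^3 + 84*q*t^2 - 72*t^3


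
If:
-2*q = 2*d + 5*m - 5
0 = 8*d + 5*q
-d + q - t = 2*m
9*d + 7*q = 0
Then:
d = 0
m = 1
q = 0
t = -2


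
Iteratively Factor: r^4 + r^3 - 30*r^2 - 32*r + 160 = (r - 5)*(r^3 + 6*r^2 - 32) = (r - 5)*(r - 2)*(r^2 + 8*r + 16) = (r - 5)*(r - 2)*(r + 4)*(r + 4)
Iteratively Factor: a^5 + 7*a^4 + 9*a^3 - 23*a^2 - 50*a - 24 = (a + 1)*(a^4 + 6*a^3 + 3*a^2 - 26*a - 24) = (a + 1)*(a + 3)*(a^3 + 3*a^2 - 6*a - 8) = (a + 1)*(a + 3)*(a + 4)*(a^2 - a - 2) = (a - 2)*(a + 1)*(a + 3)*(a + 4)*(a + 1)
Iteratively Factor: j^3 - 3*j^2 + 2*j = (j)*(j^2 - 3*j + 2) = j*(j - 1)*(j - 2)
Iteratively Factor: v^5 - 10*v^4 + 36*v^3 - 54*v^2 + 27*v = (v - 3)*(v^4 - 7*v^3 + 15*v^2 - 9*v) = (v - 3)*(v - 1)*(v^3 - 6*v^2 + 9*v) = (v - 3)^2*(v - 1)*(v^2 - 3*v) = (v - 3)^3*(v - 1)*(v)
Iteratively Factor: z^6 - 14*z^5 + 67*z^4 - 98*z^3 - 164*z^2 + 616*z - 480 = (z - 3)*(z^5 - 11*z^4 + 34*z^3 + 4*z^2 - 152*z + 160) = (z - 5)*(z - 3)*(z^4 - 6*z^3 + 4*z^2 + 24*z - 32) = (z - 5)*(z - 3)*(z + 2)*(z^3 - 8*z^2 + 20*z - 16) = (z - 5)*(z - 4)*(z - 3)*(z + 2)*(z^2 - 4*z + 4) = (z - 5)*(z - 4)*(z - 3)*(z - 2)*(z + 2)*(z - 2)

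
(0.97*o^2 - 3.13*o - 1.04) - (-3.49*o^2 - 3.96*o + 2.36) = 4.46*o^2 + 0.83*o - 3.4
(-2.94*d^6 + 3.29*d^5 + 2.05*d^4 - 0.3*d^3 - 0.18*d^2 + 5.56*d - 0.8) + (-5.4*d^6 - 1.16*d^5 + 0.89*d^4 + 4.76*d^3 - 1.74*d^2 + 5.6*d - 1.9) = -8.34*d^6 + 2.13*d^5 + 2.94*d^4 + 4.46*d^3 - 1.92*d^2 + 11.16*d - 2.7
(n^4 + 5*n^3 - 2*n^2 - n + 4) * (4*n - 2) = 4*n^5 + 18*n^4 - 18*n^3 + 18*n - 8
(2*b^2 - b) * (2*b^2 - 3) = 4*b^4 - 2*b^3 - 6*b^2 + 3*b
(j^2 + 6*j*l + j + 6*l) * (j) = j^3 + 6*j^2*l + j^2 + 6*j*l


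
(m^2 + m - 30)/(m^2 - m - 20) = (m + 6)/(m + 4)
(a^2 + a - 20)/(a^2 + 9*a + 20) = (a - 4)/(a + 4)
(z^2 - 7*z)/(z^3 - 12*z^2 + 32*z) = (z - 7)/(z^2 - 12*z + 32)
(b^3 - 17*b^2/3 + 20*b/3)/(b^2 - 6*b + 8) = b*(3*b - 5)/(3*(b - 2))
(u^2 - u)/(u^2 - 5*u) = (u - 1)/(u - 5)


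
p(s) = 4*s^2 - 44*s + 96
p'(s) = 8*s - 44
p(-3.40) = 291.84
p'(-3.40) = -71.20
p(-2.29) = 217.74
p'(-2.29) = -62.32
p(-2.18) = 210.93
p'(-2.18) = -61.44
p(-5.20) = 432.96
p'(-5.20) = -85.60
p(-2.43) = 226.54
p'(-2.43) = -63.44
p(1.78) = 30.35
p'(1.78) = -29.76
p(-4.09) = 342.87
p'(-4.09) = -76.72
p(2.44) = 12.45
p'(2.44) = -24.48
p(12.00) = 144.00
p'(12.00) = 52.00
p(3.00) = 0.00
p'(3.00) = -20.00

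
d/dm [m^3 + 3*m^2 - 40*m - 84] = 3*m^2 + 6*m - 40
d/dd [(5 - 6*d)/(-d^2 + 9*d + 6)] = (-6*d^2 + 10*d - 81)/(d^4 - 18*d^3 + 69*d^2 + 108*d + 36)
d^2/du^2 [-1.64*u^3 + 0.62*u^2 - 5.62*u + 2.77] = 1.24 - 9.84*u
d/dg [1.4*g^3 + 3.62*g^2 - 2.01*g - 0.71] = 4.2*g^2 + 7.24*g - 2.01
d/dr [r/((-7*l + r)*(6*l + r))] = (-r*(6*l + r) + r*(7*l - r) - (6*l + r)*(7*l - r))/((6*l + r)^2*(7*l - r)^2)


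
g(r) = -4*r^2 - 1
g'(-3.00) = 24.00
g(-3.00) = -37.00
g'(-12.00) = 96.00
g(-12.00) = -577.00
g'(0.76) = -6.08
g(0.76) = -3.31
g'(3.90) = -31.20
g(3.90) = -61.84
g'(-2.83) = 22.64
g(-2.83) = -33.04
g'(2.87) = -22.96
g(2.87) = -33.95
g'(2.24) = -17.92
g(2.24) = -21.07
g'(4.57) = -36.56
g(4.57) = -84.54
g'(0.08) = -0.64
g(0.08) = -1.03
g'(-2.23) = 17.84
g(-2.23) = -20.89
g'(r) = -8*r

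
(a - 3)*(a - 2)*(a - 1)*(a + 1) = a^4 - 5*a^3 + 5*a^2 + 5*a - 6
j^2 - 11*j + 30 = (j - 6)*(j - 5)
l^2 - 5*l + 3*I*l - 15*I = (l - 5)*(l + 3*I)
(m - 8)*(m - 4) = m^2 - 12*m + 32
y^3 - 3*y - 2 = (y - 2)*(y + 1)^2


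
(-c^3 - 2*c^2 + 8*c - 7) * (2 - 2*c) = 2*c^4 + 2*c^3 - 20*c^2 + 30*c - 14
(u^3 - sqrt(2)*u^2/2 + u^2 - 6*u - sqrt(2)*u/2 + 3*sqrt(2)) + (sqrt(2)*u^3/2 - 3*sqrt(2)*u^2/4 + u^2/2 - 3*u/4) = sqrt(2)*u^3/2 + u^3 - 5*sqrt(2)*u^2/4 + 3*u^2/2 - 27*u/4 - sqrt(2)*u/2 + 3*sqrt(2)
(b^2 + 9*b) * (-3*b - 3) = -3*b^3 - 30*b^2 - 27*b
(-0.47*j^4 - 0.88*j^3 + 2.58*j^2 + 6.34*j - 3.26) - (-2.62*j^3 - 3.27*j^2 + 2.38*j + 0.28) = -0.47*j^4 + 1.74*j^3 + 5.85*j^2 + 3.96*j - 3.54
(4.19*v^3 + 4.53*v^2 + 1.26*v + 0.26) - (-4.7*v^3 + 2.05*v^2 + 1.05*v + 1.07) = 8.89*v^3 + 2.48*v^2 + 0.21*v - 0.81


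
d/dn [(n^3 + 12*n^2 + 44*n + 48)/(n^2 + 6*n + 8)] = 1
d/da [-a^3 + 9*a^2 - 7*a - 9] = -3*a^2 + 18*a - 7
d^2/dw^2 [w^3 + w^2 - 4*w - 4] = 6*w + 2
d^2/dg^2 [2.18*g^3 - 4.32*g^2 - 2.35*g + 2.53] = 13.08*g - 8.64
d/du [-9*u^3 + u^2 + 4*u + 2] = -27*u^2 + 2*u + 4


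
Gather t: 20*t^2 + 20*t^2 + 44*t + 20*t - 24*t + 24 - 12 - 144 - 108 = 40*t^2 + 40*t - 240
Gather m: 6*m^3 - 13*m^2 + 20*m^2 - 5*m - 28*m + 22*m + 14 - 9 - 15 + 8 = 6*m^3 + 7*m^2 - 11*m - 2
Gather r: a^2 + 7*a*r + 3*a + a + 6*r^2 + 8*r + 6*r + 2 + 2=a^2 + 4*a + 6*r^2 + r*(7*a + 14) + 4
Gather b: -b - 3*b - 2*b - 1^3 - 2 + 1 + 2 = -6*b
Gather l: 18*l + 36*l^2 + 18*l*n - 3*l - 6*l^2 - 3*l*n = 30*l^2 + l*(15*n + 15)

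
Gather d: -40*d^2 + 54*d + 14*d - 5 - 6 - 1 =-40*d^2 + 68*d - 12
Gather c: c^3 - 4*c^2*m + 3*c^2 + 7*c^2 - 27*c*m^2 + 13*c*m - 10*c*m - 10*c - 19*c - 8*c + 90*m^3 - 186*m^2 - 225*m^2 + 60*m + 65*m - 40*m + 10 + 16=c^3 + c^2*(10 - 4*m) + c*(-27*m^2 + 3*m - 37) + 90*m^3 - 411*m^2 + 85*m + 26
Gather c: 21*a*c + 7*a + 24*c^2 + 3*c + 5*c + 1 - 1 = 7*a + 24*c^2 + c*(21*a + 8)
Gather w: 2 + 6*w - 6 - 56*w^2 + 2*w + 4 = -56*w^2 + 8*w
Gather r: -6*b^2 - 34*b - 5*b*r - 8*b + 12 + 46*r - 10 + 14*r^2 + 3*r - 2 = -6*b^2 - 42*b + 14*r^2 + r*(49 - 5*b)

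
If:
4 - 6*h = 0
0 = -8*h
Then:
No Solution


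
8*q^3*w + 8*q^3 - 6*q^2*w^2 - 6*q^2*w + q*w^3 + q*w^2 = (-4*q + w)*(-2*q + w)*(q*w + q)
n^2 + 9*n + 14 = (n + 2)*(n + 7)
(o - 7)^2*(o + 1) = o^3 - 13*o^2 + 35*o + 49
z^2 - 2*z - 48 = (z - 8)*(z + 6)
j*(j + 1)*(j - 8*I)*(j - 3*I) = j^4 + j^3 - 11*I*j^3 - 24*j^2 - 11*I*j^2 - 24*j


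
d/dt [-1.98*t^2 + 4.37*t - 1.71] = 4.37 - 3.96*t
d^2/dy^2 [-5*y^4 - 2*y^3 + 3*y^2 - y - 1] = -60*y^2 - 12*y + 6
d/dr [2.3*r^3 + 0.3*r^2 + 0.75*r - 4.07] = 6.9*r^2 + 0.6*r + 0.75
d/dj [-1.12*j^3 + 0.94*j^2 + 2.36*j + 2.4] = -3.36*j^2 + 1.88*j + 2.36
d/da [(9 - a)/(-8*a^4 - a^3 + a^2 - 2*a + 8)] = (8*a^4 + a^3 - a^2 + 2*a - (a - 9)*(32*a^3 + 3*a^2 - 2*a + 2) - 8)/(8*a^4 + a^3 - a^2 + 2*a - 8)^2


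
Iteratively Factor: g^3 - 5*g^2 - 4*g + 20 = (g - 5)*(g^2 - 4) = (g - 5)*(g - 2)*(g + 2)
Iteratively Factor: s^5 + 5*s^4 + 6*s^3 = (s)*(s^4 + 5*s^3 + 6*s^2) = s^2*(s^3 + 5*s^2 + 6*s) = s^3*(s^2 + 5*s + 6) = s^3*(s + 3)*(s + 2)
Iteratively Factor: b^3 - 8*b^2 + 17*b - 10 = (b - 1)*(b^2 - 7*b + 10) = (b - 5)*(b - 1)*(b - 2)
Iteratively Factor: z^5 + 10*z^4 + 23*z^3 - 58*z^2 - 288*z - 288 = (z + 2)*(z^4 + 8*z^3 + 7*z^2 - 72*z - 144) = (z + 2)*(z + 3)*(z^3 + 5*z^2 - 8*z - 48) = (z - 3)*(z + 2)*(z + 3)*(z^2 + 8*z + 16) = (z - 3)*(z + 2)*(z + 3)*(z + 4)*(z + 4)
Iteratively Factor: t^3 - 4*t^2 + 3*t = (t - 1)*(t^2 - 3*t) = t*(t - 1)*(t - 3)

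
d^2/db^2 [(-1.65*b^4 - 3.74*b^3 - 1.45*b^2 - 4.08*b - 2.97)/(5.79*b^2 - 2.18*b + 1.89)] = (-110.62953*b^6 + 124.95978*b^5 - 155.38545*b^4 - 155.08132*b^3 - 480.464784*b^2 + 412.656768*b - 7.207164)/(194.104539*b^6 - 219.247614*b^5 + 272.630835*b^4 - 153.49598*b^3 + 88.993485*b^2 - 23.361534*b + 6.751269)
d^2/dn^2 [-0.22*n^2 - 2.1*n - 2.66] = -0.440000000000000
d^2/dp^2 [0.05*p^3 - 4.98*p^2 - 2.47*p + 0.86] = 0.3*p - 9.96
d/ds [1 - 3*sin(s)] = -3*cos(s)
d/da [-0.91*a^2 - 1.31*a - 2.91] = -1.82*a - 1.31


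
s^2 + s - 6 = (s - 2)*(s + 3)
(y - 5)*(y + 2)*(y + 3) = y^3 - 19*y - 30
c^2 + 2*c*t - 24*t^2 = (c - 4*t)*(c + 6*t)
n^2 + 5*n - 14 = (n - 2)*(n + 7)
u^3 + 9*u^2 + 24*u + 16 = (u + 1)*(u + 4)^2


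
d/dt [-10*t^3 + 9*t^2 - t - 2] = -30*t^2 + 18*t - 1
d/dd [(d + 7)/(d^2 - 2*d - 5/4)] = 4*(4*d^2 - 8*d - 8*(d - 1)*(d + 7) - 5)/(-4*d^2 + 8*d + 5)^2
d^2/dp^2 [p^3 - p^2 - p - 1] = 6*p - 2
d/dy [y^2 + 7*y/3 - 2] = 2*y + 7/3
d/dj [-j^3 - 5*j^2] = j*(-3*j - 10)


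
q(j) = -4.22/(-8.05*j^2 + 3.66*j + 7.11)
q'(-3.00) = 0.04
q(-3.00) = 0.06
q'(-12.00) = 0.00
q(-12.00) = 0.00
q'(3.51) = -0.04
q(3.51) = 0.05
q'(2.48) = -0.14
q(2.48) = 0.13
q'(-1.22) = 1.13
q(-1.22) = 0.45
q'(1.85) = -0.59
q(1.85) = 0.31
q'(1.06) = -14.96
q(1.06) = -2.17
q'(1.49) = -3.04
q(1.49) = 0.79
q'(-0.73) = 2955.26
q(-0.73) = -28.45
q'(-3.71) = 0.02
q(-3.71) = 0.04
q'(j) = -4.22*(16.1*j - 3.66)/(-8.05*j^2 + 3.66*j + 7.11)^2 = (15.4452 - 67.942*j)/(-8.05*j^2 + 3.66*j + 7.11)^2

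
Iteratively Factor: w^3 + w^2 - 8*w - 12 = (w + 2)*(w^2 - w - 6) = (w - 3)*(w + 2)*(w + 2)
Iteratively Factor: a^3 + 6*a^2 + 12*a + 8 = (a + 2)*(a^2 + 4*a + 4) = (a + 2)^2*(a + 2)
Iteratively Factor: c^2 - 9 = (c + 3)*(c - 3)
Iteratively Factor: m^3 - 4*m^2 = (m - 4)*(m^2) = m*(m - 4)*(m)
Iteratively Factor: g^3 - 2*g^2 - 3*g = (g + 1)*(g^2 - 3*g) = g*(g + 1)*(g - 3)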